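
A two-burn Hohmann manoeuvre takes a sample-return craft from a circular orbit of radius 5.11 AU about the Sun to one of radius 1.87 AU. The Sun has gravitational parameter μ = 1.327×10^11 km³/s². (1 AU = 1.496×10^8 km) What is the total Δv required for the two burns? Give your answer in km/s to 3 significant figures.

In km: r₁ = 5.11 × 1.496×10^8 = 7.64456×10^8 km; r₂ = 1.87 × 1.496×10^8 = 2.79752×10^8 km.
Semi-major axis of the transfer orbit: a_t = (7.64456×10^8 + 2.79752×10^8)/2 = 5.22104×10^8 km.
Circular speed at r₁: v₁ = √(μ/r₁) = √(1.327×10^11/7.64456×10^8) = 13.175 km/s.
On the transfer ellipse at r₁, vis-viva gives v_a = √[μ(2/r₁ − 1/a_t)] = 9.6442 km/s.
First burn Δv₁ = |v_a − v₁| = 3.531 km/s.
At r₂, v₂ = √(μ/r₂) = 21.780 km/s.
Transfer-orbit speed at r₂: v_p = √[μ(2/r₂ − 1/a_t)] = 26.354 km/s.
Second burn Δv₂ = |v₂ − v_p| = 4.574 km/s.
Total Δv = Δv₁ + Δv₂ = 8.105 km/s.

Δv = 8.11 km/s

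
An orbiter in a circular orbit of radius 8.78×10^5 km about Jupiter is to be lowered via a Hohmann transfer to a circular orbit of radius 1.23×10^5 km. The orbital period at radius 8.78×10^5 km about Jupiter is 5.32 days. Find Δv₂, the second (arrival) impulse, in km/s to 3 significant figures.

Δv₂ = 10.4 km/s

From Kepler's third law T² = 4π²r³/μ at r = 8.78×10^5 km, T = 5.32 days = 5.32 × 86400 s = 4.59648×10^5 s: μ = 4π²r³/T² = 1.26471×10^8 km³/s².
Transfer-ellipse semi-major axis a_t = (r₁ + r₂)/2 = (8.780×10^5 + 1.230×10^5)/2 = 5.005×10^5 km.
Circular speed at r = 1.230×10^5 km: v_c = √(μ/r) = 32.07 km/s.
Transfer-orbit speed at the same r (vis-viva, a = a_t): v_t = √[μ(2/r − 1/a_t)] = 42.47 km/s.
Δv₂ = |v_t − v_c| = |42.47 − 32.07| = 10.40 km/s.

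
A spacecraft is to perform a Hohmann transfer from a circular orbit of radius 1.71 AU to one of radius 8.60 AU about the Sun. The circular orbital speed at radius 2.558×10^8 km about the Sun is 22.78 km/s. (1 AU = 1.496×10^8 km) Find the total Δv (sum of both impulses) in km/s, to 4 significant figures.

Δv = 10.95 km/s

From the circular-orbit relation v² = μ/r at r = 2.558×10^8 km: μ = v²r = (22.78)² × 2.558×10^8 = 1.32742×10^11 km³/s².
In km: r₁ = 1.71 × 1.496×10^8 = 2.55816×10^8 km; r₂ = 8.60 × 1.496×10^8 = 1.28656×10^9 km.
The Hohmann ellipse has a_t = (r₁ + r₂)/2 = 7.71188×10^8 km.
Circular speed at r₁: v₁ = √(μ/r₁) = √(1.32742×10^11/2.55816×10^8) = 22.779 km/s.
On the transfer ellipse at r₁, v² = μ(2/r − 1/a) gives v_p = √[μ(2/r₁ − 1/a_t)] = 29.422 km/s.
First burn Δv₁ = |v_p − v₁| = 6.643 km/s.
Circular speed at r₂: v₂ = √(μ/r₂) = 10.1575 km/s.
Transfer-orbit speed at r₂: v_a = √[μ(2/r₂ − 1/a_t)] = 5.85023 km/s.
Second burn Δv₂ = |v₂ − v_a| = 4.307 km/s.
Δv = Δv₁ + Δv₂ = 6.643 + 4.307 = 10.95 km/s.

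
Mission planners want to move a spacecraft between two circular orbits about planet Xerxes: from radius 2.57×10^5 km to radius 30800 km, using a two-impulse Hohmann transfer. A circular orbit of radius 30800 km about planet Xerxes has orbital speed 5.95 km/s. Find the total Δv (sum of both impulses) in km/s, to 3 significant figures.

From the circular-orbit relation v² = μ/r at r = 30800 km: μ = v²r = (5.95)² × 30800 = 1.09040×10^6 km³/s².
Semi-major axis of the transfer orbit: a_t = (2.570×10^5 + 30800)/2 = 1.439×10^5 km.
Circular speed at r₁: v₁ = √(μ/r₁) = √(1.09040×10^6/2.570×10^5) = 2.0598 km/s.
On the transfer ellipse at r₁, vis-viva equation gives v_a = √[μ(2/r₁ − 1/a_t)] = 0.95295 km/s.
First burn Δv₁ = |v_a − v₁| = 1.10685 km/s.
At r₂, v₂ = √(μ/r₂) = 5.95000 km/s.
Transfer-orbit speed at r₂: v_p = √[μ(2/r₂ − 1/a_t)] = 7.95157 km/s.
Second burn Δv₂ = |v₂ − v_p| = 2.00157 km/s.
Δv = Δv₁ + Δv₂ = 1.10685 + 2.00157 = 3.108 km/s.

Δv = 3.11 km/s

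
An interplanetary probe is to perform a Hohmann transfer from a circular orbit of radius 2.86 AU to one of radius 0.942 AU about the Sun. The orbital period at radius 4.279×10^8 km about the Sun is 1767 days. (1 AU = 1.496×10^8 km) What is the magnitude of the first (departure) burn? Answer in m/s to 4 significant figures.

Δv₁ = 5214 m/s

From Kepler's third law T² = 4π²r³/μ at r = 4.279×10^8 km, T = 1767 days = 1767 × 86400 s = 1.526688×10^8 s: μ = 4π²r³/T² = 1.32705×10^11 km³/s².
In km: r₁ = 2.86 × 1.496×10^8 = 4.27856×10^8 km; r₂ = 0.942 × 1.496×10^8 = 1.409232×10^8 km.
Transfer-ellipse semi-major axis a_t = (r₁ + r₂)/2 = (4.27856×10^8 + 1.409232×10^8)/2 = 2.843896×10^8 km.
Circular speed at r = 4.27856×10^8 km: v_c = √(μ/r) = 17.611 km/s.
Vis-viva on the transfer ellipse at r = 4.27856×10^8 km gives v_t = √[μ(2/r − 1/a_t)] = 12.397 km/s.
Δv₁ = |v_t − v_c| = |12.397 − 17.611| = 5.214 km/s.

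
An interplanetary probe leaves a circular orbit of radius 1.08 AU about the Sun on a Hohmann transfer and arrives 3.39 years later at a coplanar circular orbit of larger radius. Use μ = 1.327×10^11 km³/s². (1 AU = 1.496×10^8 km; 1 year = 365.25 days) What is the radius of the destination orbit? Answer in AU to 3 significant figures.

r₂ = 6.08 AU

In km: r₁ = 1.08 × 1.496×10^8 = 1.61568×10^8 km.
Transfer time t = 3.39 years × 365.25 × 86400 s = 1.06980264×10^8 s, and t = π√(a_t³/μ).
So a_t = (μ t²/π²)^(1/3) = (1.327×10^11 × (1.06980264×10^8)² / π²)^(1/3) = 5.3587×10^8 km.
Since a_t = (r₁ + r₂)/2, r₂ = 2a_t − r₁ = 2×5.3587×10^8 − 1.61568×10^8 = 9.10172×10^8 km.
In AU: r₂ = 9.10172×10^8 / 1.496×10^8 = 6.08 AU.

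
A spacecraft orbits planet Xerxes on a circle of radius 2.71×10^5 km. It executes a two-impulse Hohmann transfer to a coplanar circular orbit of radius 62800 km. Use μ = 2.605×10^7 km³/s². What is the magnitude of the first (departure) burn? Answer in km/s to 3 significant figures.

Semi-major axis of the transfer orbit: a_t = (2.710×10^5 + 62800)/2 = 1.669×10^5 km.
Circular speed at r = 2.710×10^5 km: v_c = √(μ/r) = 9.804 km/s.
Transfer-orbit speed at the same r (vis-viva, a = a_t): v_t = √[μ(2/r − 1/a_t)] = 6.014 km/s.
Δv₁ = |v_t − v_c| = |6.014 − 9.804| = 3.790 km/s.

Δv₁ = 3.79 km/s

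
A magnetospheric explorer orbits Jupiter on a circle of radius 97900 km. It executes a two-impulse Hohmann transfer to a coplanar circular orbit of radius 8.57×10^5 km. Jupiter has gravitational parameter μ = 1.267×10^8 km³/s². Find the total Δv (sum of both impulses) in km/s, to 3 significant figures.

The Hohmann ellipse has a_t = (r₁ + r₂)/2 = 4.7745×10^5 km.
At r₁ the circular-orbit speed is v₁ = √(μ/r₁) = 35.9747 km/s.
On the transfer ellipse at r₁, vis-viva equation gives v_p = √[μ(2/r₁ − 1/a_t)] = 48.1974 km/s.
First burn Δv₁ = |v_p − v₁| = 12.223 km/s.
Circular speed at r₂: v₂ = √(μ/r₂) = 12.159 km/s.
Transfer-orbit speed at r₂: v_a = √[μ(2/r₂ − 1/a_t)] = 5.5059 km/s.
Second burn Δv₂ = |v₂ − v_a| = 6.6531 km/s.
Total Δv = Δv₁ + Δv₂ = 18.88 km/s.

Δv = 18.9 km/s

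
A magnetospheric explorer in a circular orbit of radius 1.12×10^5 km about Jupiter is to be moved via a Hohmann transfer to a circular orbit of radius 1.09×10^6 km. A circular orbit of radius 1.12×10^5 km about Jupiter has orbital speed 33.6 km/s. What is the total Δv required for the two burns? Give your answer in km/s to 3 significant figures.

From the circular-orbit relation v² = μ/r at r = 1.12×10^5 km: μ = v²r = (33.6)² × 1.12×10^5 = 1.26444×10^8 km³/s².
Semi-major axis of the transfer orbit: a_t = (1.120×10^5 + 1.090×10^6)/2 = 6.010×10^5 km.
At r₁ the circular-orbit speed is v₁ = √(μ/r₁) = 33.60 km/s.
Transfer-orbit speed at r₁ (v² = μ(2/r − 1/a)): v_p = √[μ(2/r₁ − 1/a_t)] = 45.25 km/s.
First burn Δv₁ = |v_p − v₁| = 11.65 km/s.
Circular speed at r₂: v₂ = √(μ/r₂) = 10.7705 km/s.
Transfer-orbit speed at r₂: v_a = √[μ(2/r₂ − 1/a_t)] = 4.64951 km/s.
Second burn Δv₂ = |v₂ − v_a| = 6.121 km/s.
Δv = Δv₁ + Δv₂ = 11.65 + 6.121 = 17.77 km/s.

Δv = 17.8 km/s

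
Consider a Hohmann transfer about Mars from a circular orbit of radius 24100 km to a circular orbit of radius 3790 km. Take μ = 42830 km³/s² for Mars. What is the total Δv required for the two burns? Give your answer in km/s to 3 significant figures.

Δv = 1.70 km/s

Semi-major axis of the transfer orbit: a_t = (24100 + 3790)/2 = 13945 km.
Circular speed at r₁: v₁ = √(μ/r₁) = √(42830/24100) = 1.3331 km/s.
Transfer-orbit speed at r₁ (vis-viva): v_a = √[μ(2/r₁ − 1/a_t)] = 0.69499 km/s.
First burn Δv₁ = |v_a − v₁| = 0.6381 km/s.
At r₂, v₂ = √(μ/r₂) = 3.3617 km/s.
Transfer-orbit speed at r₂: v_p = √[μ(2/r₂ − 1/a_t)] = 4.4193 km/s.
Second burn Δv₂ = |v₂ − v_p| = 1.058 km/s.
Total Δv = Δv₁ + Δv₂ = 1.696 km/s.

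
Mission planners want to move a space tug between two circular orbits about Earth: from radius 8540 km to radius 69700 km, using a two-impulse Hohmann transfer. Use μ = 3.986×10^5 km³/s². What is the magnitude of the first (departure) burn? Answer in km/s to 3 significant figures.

The Hohmann ellipse has a_t = (r₁ + r₂)/2 = 39120 km.
Circular speed at r = 8540 km: v_c = √(μ/r) = 6.832 km/s.
Transfer-orbit speed at the same r (vis-viva, a = a_t): v_t = √[μ(2/r − 1/a_t)] = 9.119 km/s.
Δv₁ = |v_t − v_c| = |9.119 − 6.832| = 2.287 km/s.

Δv₁ = 2.29 km/s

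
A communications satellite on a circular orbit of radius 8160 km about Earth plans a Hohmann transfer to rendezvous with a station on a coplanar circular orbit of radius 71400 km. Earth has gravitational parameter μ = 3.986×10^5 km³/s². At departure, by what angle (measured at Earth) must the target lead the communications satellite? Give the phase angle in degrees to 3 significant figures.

Transfer-ellipse semi-major axis a_t = (r₁ + r₂)/2 = (8160 + 71400)/2 = 39780 km.
Transfer time t = π√(a_t³/μ) = 39480 s.
The target's mean motion on its circular orbit is ω₂ = √(μ/r₂³) = 3.3092×10^-5 rad/s.
Angle swept by the target during transfer: ω₂·t = 1.3065 rad = 74.86°.
The communications satellite traverses 180° on the transfer ellipse, so the target must lead by 180° − 74.86° = 105°.

φ = 105°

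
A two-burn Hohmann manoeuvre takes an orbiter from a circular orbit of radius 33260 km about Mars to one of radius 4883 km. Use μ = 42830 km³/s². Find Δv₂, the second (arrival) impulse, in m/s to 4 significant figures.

Δv₂ = 949.5 m/s

Transfer-ellipse semi-major axis a_t = (r₁ + r₂)/2 = (33260 + 4883)/2 = 19071.5 km.
Circular speed at r = 4883 km: v_c = √(μ/r) = 2.9616 km/s.
Vis-viva on the transfer ellipse at r = 4883 km gives v_t = √[μ(2/r − 1/a_t)] = 3.9111 km/s.
Δv₂ = |v_t − v_c| = |3.9111 − 2.9616| = 0.9495 km/s.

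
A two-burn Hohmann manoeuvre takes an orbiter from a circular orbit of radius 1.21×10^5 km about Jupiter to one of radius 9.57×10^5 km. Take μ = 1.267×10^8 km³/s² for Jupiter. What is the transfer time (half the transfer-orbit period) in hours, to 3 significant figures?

t = 30.7 hours

The Hohmann ellipse has a_t = (r₁ + r₂)/2 = 5.390×10^5 km.
Half the transfer-orbit period gives t = π√(a_t³/μ) = 1.104×10^5 s.
Converting: 1.104×10^5 s ÷ 3600 s/hour = 30.7 hours.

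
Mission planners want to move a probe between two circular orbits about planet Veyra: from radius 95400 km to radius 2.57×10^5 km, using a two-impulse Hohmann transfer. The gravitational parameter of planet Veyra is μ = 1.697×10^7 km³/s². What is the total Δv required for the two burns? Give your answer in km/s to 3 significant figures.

Semi-major axis of the transfer orbit: a_t = (95400 + 2.570×10^5)/2 = 1.762×10^5 km.
Circular speed at r₁: v₁ = √(μ/r₁) = √(1.697×10^7/95400) = 13.34 km/s.
Transfer-orbit speed at r₁ (vis-viva equation): v_p = √[μ(2/r₁ − 1/a_t)] = 16.11 km/s.
First burn Δv₁ = |v_p − v₁| = 2.770 km/s.
At r₂, v₂ = √(μ/r₂) = 8.126 km/s.
Transfer-orbit speed at r₂: v_a = √[μ(2/r₂ − 1/a_t)] = 5.979 km/s.
Second burn Δv₂ = |v₂ − v_a| = 2.147 km/s.
Δv = Δv₁ + Δv₂ = 2.770 + 2.147 = 4.917 km/s.

Δv = 4.92 km/s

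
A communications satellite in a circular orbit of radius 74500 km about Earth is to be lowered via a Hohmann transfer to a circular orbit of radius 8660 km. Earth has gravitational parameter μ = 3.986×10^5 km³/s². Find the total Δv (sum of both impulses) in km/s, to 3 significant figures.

Semi-major axis of the transfer orbit: a_t = (74500 + 8660)/2 = 41580 km.
At r₁ the circular-orbit speed is v₁ = √(μ/r₁) = 2.313 km/s.
Transfer-orbit speed at r₁ (vis-viva equation): v_a = √[μ(2/r₁ − 1/a_t)] = 1.056 km/s.
First burn Δv₁ = |v_a − v₁| = 1.257 km/s.
Circular speed at r₂: v₂ = √(μ/r₂) = 6.784 km/s.
Transfer-orbit speed at r₂: v_p = √[μ(2/r₂ − 1/a_t)] = 9.081 km/s.
Second burn Δv₂ = |v₂ − v_p| = 2.297 km/s.
Δv = Δv₁ + Δv₂ = 1.257 + 2.297 = 3.554 km/s.

Δv = 3.55 km/s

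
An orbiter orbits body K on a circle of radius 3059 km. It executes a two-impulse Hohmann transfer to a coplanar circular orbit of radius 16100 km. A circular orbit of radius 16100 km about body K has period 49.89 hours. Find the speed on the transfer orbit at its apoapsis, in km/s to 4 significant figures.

v = 0.3183 km/s

From Kepler's third law T² = 4π²r³/μ at r = 16100 km, T = 49.89 hours = 49.89 × 3600 s = 1.79604×10^5 s: μ = 4π²r³/T² = 5107.46 km³/s².
Semi-major axis of the transfer orbit: a_t = (3059 + 16100)/2 = 9579.5 km.
The apoapsis of the transfer ellipse is at r = 16100 km.
Vis-viva: v = √[μ(2/r − 1/a_t)] = √[5107.46 × (2/16100 − 1/9579.5)] = 0.3183 km/s.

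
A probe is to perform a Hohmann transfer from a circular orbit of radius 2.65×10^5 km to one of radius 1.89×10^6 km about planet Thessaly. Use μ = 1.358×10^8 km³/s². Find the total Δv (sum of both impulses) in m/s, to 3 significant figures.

Semi-major axis of the transfer orbit: a_t = (2.650×10^5 + 1.890×10^6)/2 = 1.0775×10^6 km.
Circular speed at r₁: v₁ = √(μ/r₁) = √(1.358×10^8/2.650×10^5) = 22.637 km/s.
Transfer-orbit speed at r₁ (vis-viva): v_p = √[μ(2/r₁ − 1/a_t)] = 29.981 km/s.
First burn Δv₁ = |v_p − v₁| = 7.344 km/s.
Circular speed at r₂: v₂ = √(μ/r₂) = 8.477 km/s.
Transfer-orbit speed at r₂: v_a = √[μ(2/r₂ − 1/a_t)] = 4.204 km/s.
Second burn Δv₂ = |v₂ − v_a| = 4.273 km/s.
Δv = Δv₁ + Δv₂ = 7.344 + 4.273 = 11.62 km/s.

Δv = 11600 m/s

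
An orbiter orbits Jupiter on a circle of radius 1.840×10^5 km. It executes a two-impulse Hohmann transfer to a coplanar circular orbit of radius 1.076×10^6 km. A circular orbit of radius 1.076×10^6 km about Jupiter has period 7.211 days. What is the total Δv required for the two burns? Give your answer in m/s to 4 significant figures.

From Kepler's third law T² = 4π²r³/μ at r = 1.076×10^6 km, T = 7.211 days = 7.211 × 86400 s = 6.230304×10^5 s: μ = 4π²r³/T² = 1.26700×10^8 km³/s².
The Hohmann ellipse has a_t = (r₁ + r₂)/2 = 6.300×10^5 km.
Circular speed at r₁: v₁ = √(μ/r₁) = √(1.26700×10^8/1.840×10^5) = 26.241 km/s.
Transfer-orbit speed at r₁ (vis-viva): v_p = √[μ(2/r₁ − 1/a_t)] = 34.294 km/s.
First burn Δv₁ = |v_p − v₁| = 8.053 km/s.
Circular speed at r₂: v₂ = √(μ/r₂) = 10.851 km/s.
Transfer-orbit speed at r₂: v_a = √[μ(2/r₂ − 1/a_t)] = 5.8644 km/s.
Second burn Δv₂ = |v₂ − v_a| = 4.987 km/s.
Total Δv = Δv₁ + Δv₂ = 13.04 km/s.

Δv = 13040 m/s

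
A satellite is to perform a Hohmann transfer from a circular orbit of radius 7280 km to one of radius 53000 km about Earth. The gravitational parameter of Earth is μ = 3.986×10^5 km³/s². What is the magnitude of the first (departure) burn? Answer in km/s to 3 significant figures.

Transfer-ellipse semi-major axis a_t = (r₁ + r₂)/2 = (7280 + 53000)/2 = 30140 km.
On the circular orbit at r = 7280 km, v_c = √(μ/r) = 7.3995 km/s.
Vis-viva on the transfer ellipse at r = 7280 km gives v_t = √[μ(2/r − 1/a_t)] = 9.8123 km/s.
Δv₁ = |v_t − v_c| = |9.8123 − 7.3995| = 2.413 km/s.

Δv₁ = 2.41 km/s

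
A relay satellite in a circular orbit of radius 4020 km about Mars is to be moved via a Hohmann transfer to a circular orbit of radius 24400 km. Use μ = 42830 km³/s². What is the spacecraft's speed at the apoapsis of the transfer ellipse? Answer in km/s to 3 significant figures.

The Hohmann ellipse has a_t = (r₁ + r₂)/2 = 14210 km.
At apoapsis, r = 24400 km.
Vis-viva: v = √[μ(2/r − 1/a_t)] = √[42830 × (2/24400 − 1/14210)] = 0.7047 km/s.

v = 0.705 km/s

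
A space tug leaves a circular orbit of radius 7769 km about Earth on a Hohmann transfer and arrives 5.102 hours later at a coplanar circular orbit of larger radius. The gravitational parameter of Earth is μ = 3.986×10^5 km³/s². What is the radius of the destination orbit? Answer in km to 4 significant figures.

r₂ = 40000 km

Transfer time t = 5.102 hours = 18367.2 s, and t = π√(a_t³/μ).
So a_t = (μ t²/π²)^(1/3) = (3.986×10^5 × (18367.2)² / π²)^(1/3) = 23884 km.
Since a_t = (r₁ + r₂)/2, r₂ = 2a_t − r₁ = 2×23884 − 7769 = 39999 km.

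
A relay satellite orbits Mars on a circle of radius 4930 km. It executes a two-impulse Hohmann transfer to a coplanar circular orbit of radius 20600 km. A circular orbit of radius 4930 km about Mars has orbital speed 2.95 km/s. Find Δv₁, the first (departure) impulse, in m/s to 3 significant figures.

Δv₁ = 798 m/s

From the circular-orbit relation v² = μ/r at r = 4930 km: μ = v²r = (2.95)² × 4930 = 42903.3 km³/s².
Semi-major axis of the transfer orbit: a_t = (4930 + 20600)/2 = 12765 km.
Circular speed at r = 4930 km: v_c = √(μ/r) = 2.9500 km/s.
Vis-viva on the transfer ellipse at r = 4930 km gives v_t = √[μ(2/r − 1/a_t)] = 3.7475 km/s.
Δv₁ = |v_t − v_c| = |3.7475 − 2.9500| = 0.7975 km/s.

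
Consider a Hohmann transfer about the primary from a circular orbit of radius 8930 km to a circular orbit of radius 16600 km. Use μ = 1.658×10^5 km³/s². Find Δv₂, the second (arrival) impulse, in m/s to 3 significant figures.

Δv₂ = 517 m/s

The Hohmann ellipse has a_t = (r₁ + r₂)/2 = 12765 km.
Circular speed at r = 16600 km: v_c = √(μ/r) = 3.160 km/s.
Vis-viva on the transfer ellipse at r = 16600 km gives v_t = √[μ(2/r − 1/a_t)] = 2.643 km/s.
Δv₂ = |v_t − v_c| = |2.643 − 3.160| = 0.5170 km/s.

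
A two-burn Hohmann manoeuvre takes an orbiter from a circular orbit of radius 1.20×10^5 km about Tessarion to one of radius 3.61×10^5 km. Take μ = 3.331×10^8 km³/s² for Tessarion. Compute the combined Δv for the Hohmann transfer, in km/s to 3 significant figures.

The Hohmann ellipse has a_t = (r₁ + r₂)/2 = 2.405×10^5 km.
Circular speed at r₁: v₁ = √(μ/r₁) = √(3.331×10^8/1.200×10^5) = 52.69 km/s.
Transfer-orbit speed at r₁ (vis-viva equation): v_p = √[μ(2/r₁ − 1/a_t)] = 64.55 km/s.
First burn Δv₁ = |v_p − v₁| = 11.86 km/s.
Circular speed at r₂: v₂ = √(μ/r₂) = 30.376 km/s.
Transfer-orbit speed at r₂: v_a = √[μ(2/r₂ − 1/a_t)] = 21.457 km/s.
Second burn Δv₂ = |v₂ − v_a| = 8.919 km/s.
Δv = Δv₁ + Δv₂ = 11.86 + 8.919 = 20.78 km/s.

Δv = 20.8 km/s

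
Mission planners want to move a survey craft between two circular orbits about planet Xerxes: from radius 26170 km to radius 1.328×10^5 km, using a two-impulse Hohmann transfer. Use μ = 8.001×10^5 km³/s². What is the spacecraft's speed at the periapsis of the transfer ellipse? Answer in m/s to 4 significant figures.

v = 7147 m/s

Transfer-ellipse semi-major axis a_t = (r₁ + r₂)/2 = (26170 + 1.328×10^5)/2 = 79485 km.
At periapsis, r = 26170 km.
Applying v² = μ(2/r − 1/a_t): v = 7.147 km/s.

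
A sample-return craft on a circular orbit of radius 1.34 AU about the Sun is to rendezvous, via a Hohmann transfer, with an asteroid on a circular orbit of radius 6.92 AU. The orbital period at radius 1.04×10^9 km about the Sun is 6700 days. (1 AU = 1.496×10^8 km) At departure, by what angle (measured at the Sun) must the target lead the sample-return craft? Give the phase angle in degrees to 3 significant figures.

φ = 97.0°

From Kepler's third law T² = 4π²r³/μ at r = 1.04×10^9 km, T = 6700 days = 6700 × 86400 s = 5.7888×10^8 s: μ = 4π²r³/T² = 1.32520×10^11 km³/s².
In km: r₁ = 1.34 × 1.496×10^8 = 2.00464×10^8 km; r₂ = 6.92 × 1.496×10^8 = 1.035232×10^9 km.
Transfer-ellipse semi-major axis a_t = (r₁ + r₂)/2 = (2.00464×10^8 + 1.035232×10^9)/2 = 6.17848×10^8 km.
The half-period of the transfer ellipse is t = π√(a_t³/μ) = 1.3254×10^8 s.
Target angular speed ω₂ = √(μ/r₂³) = 1.0929×10^-8 rad/s.
Angle swept by the target during transfer: ω₂·t = 1.4485 rad = 82.99°.
Arrival is 180° from departure on the ellipse, so φ = 180° − 82.99° = 97.0°.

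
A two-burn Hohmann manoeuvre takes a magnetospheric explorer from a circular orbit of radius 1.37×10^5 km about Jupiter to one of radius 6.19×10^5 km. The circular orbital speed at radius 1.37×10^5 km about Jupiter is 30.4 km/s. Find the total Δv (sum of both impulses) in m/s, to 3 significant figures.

Δv = 14200 m/s

From the circular-orbit relation v² = μ/r at r = 1.37×10^5 km: μ = v²r = (30.4)² × 1.37×10^5 = 1.26610×10^8 km³/s².
Transfer-ellipse semi-major axis a_t = (r₁ + r₂)/2 = (1.370×10^5 + 6.190×10^5)/2 = 3.780×10^5 km.
Circular speed at r₁: v₁ = √(μ/r₁) = √(1.26610×10^8/1.370×10^5) = 30.400 km/s.
On the transfer ellipse at r₁, vis-viva equation gives v_p = √[μ(2/r₁ − 1/a_t)] = 38.902 km/s.
First burn Δv₁ = |v_p − v₁| = 8.502 km/s.
Circular speed at r₂: v₂ = √(μ/r₂) = 14.302 km/s.
Transfer-orbit speed at r₂: v_a = √[μ(2/r₂ − 1/a_t)] = 8.6100 km/s.
Second burn Δv₂ = |v₂ − v_a| = 5.692 km/s.
Total Δv = Δv₁ + Δv₂ = 14.19 km/s.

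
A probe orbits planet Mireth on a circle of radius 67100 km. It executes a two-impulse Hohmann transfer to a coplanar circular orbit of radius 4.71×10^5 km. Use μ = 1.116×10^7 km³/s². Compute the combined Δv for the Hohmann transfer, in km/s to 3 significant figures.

Δv = 6.60 km/s

Semi-major axis of the transfer orbit: a_t = (67100 + 4.710×10^5)/2 = 2.6905×10^5 km.
Circular speed at r₁: v₁ = √(μ/r₁) = √(1.116×10^7/67100) = 12.896 km/s.
Transfer-orbit speed at r₁ (vis-viva equation): v_p = √[μ(2/r₁ − 1/a_t)] = 17.063 km/s.
First burn Δv₁ = |v_p − v₁| = 4.167 km/s.
Circular speed at r₂: v₂ = √(μ/r₂) = 4.868 km/s.
Transfer-orbit speed at r₂: v_a = √[μ(2/r₂ − 1/a_t)] = 2.431 km/s.
Second burn Δv₂ = |v₂ − v_a| = 2.437 km/s.
Total Δv = Δv₁ + Δv₂ = 6.604 km/s.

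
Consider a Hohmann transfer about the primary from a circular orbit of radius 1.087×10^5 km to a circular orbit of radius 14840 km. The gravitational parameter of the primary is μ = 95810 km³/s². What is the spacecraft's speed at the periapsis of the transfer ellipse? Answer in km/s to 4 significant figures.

The Hohmann ellipse has a_t = (r₁ + r₂)/2 = 61770 km.
The periapsis of the transfer ellipse is at r = 14840 km.
Applying v² = μ(2/r − 1/a_t): v = 3.371 km/s.

v = 3.371 km/s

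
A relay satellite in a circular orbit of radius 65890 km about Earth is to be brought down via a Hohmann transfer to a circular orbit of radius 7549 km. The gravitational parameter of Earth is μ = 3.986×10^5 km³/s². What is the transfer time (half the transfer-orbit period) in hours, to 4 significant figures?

t = 9.726 hours

Semi-major axis of the transfer orbit: a_t = (65890 + 7549)/2 = 36719.5 km.
By Kepler's third law the transfer-orbit period is T = 2π√(a_t³/μ), so t = T/2 = 35013 s.
Converting: 35013 s ÷ 3600 s/hour = 9.726 hours.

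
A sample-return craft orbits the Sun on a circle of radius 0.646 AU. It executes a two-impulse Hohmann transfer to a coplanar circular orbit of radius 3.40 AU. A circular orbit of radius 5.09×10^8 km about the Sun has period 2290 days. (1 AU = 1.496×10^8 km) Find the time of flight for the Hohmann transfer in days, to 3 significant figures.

t = 525 days

From Kepler's third law T² = 4π²r³/μ at r = 5.09×10^8 km, T = 2290 days = 2290 × 86400 s = 1.97856×10^8 s: μ = 4π²r³/T² = 1.32989×10^11 km³/s².
In km: r₁ = 0.646 × 1.496×10^8 = 9.66416×10^7 km; r₂ = 3.40 × 1.496×10^8 = 5.0864×10^8 km.
The Hohmann ellipse has a_t = (r₁ + r₂)/2 = 3.026408×10^8 km.
By Kepler's third law the transfer-orbit period is T = 2π√(a_t³/μ), so t = T/2 = 4.536×10^7 s.
Converting: 4.536×10^7 s ÷ 86400 s/day = 525 days.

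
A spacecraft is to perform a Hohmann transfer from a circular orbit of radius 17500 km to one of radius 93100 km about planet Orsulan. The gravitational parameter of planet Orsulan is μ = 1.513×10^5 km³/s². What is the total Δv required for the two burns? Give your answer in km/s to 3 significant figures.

Transfer-ellipse semi-major axis a_t = (r₁ + r₂)/2 = (17500 + 93100)/2 = 55300 km.
Circular speed at r₁: v₁ = √(μ/r₁) = √(1.513×10^5/17500) = 2.9404 km/s.
Transfer-orbit speed at r₁ (v² = μ(2/r − 1/a)): v_p = √[μ(2/r₁ − 1/a_t)] = 3.8152 km/s.
First burn Δv₁ = |v_p − v₁| = 0.87480 km/s.
At r₂, v₂ = √(μ/r₂) = 1.274808 km/s.
Transfer-orbit speed at r₂: v_a = √[μ(2/r₂ − 1/a_t)] = 0.7171353 km/s.
Second burn Δv₂ = |v₂ − v_a| = 0.55767 km/s.
Total Δv = Δv₁ + Δv₂ = 1.432 km/s.

Δv = 1.43 km/s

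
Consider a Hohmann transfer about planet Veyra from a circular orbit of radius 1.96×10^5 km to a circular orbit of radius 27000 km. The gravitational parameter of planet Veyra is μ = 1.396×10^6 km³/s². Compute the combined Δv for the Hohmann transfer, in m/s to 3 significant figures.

Semi-major axis of the transfer orbit: a_t = (1.960×10^5 + 27000)/2 = 1.115×10^5 km.
At r₁ the circular-orbit speed is v₁ = √(μ/r₁) = 2.668792 km/s.
On the transfer ellipse at r₁, v² = μ(2/r − 1/a) gives v_a = √[μ(2/r₁ − 1/a_t)] = 1.313285 km/s.
First burn Δv₁ = |v_a − v₁| = 1.35551 km/s.
At r₂, v₂ = √(μ/r₂) = 7.19053 km/s.
Transfer-orbit speed at r₂: v_p = √[μ(2/r₂ − 1/a_t)] = 9.53348 km/s.
Second burn Δv₂ = |v₂ − v_p| = 2.34295 km/s.
Total Δv = Δv₁ + Δv₂ = 3.698 km/s.

Δv = 3700 m/s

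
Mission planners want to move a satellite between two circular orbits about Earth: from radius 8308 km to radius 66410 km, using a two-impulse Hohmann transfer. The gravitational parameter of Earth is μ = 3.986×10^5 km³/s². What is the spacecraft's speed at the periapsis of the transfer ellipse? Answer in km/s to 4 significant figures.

v = 9.235 km/s

The Hohmann ellipse has a_t = (r₁ + r₂)/2 = 37359 km.
The periapsis of the transfer ellipse is at r = 8308 km.
From the vis-viva equation, v = √[μ(2/r − 1/a_t)] = 9.235 km/s.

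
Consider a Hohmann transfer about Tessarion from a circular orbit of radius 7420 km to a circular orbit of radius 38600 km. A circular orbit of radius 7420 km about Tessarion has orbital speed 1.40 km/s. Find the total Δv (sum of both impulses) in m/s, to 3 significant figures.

From the circular-orbit relation v² = μ/r at r = 7420 km: μ = v²r = (1.40)² × 7420 = 14543.2 km³/s².
The Hohmann ellipse has a_t = (r₁ + r₂)/2 = 23010 km.
Circular speed at r₁: v₁ = √(μ/r₁) = √(14543.2/7420) = 1.40000 km/s.
Transfer-orbit speed at r₁ (v² = μ(2/r − 1/a)): v_p = √[μ(2/r₁ − 1/a_t)] = 1.81327 km/s.
First burn Δv₁ = |v_p − v₁| = 0.41327 km/s.
Circular speed at r₂: v₂ = √(μ/r₂) = 0.61381 km/s.
Transfer-orbit speed at r₂: v_a = √[μ(2/r₂ − 1/a_t)] = 0.34856 km/s.
Second burn Δv₂ = |v₂ − v_a| = 0.26525 km/s.
Δv = Δv₁ + Δv₂ = 0.41327 + 0.26525 = 0.6785 km/s.

Δv = 679 m/s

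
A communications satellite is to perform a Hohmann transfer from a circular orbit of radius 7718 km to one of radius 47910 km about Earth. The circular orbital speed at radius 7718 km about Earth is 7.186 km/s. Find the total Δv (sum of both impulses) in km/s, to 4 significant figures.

From the circular-orbit relation v² = μ/r at r = 7718 km: μ = v²r = (7.186)² × 7718 = 3.98547×10^5 km³/s².
The Hohmann ellipse has a_t = (r₁ + r₂)/2 = 27814 km.
At r₁ the circular-orbit speed is v₁ = √(μ/r₁) = 7.186 km/s.
Transfer-orbit speed at r₁ (vis-viva equation): v_p = √[μ(2/r₁ − 1/a_t)] = 9.431 km/s.
First burn Δv₁ = |v_p − v₁| = 2.245 km/s.
Circular speed at r₂: v₂ = √(μ/r₂) = 2.884 km/s.
Transfer-orbit speed at r₂: v_a = √[μ(2/r₂ − 1/a_t)] = 1.519 km/s.
Second burn Δv₂ = |v₂ − v_a| = 1.365 km/s.
Total Δv = Δv₁ + Δv₂ = 3.610 km/s.

Δv = 3.610 km/s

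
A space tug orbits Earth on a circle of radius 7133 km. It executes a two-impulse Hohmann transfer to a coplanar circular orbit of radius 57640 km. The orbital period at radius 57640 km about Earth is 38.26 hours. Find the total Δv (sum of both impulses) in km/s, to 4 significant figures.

From Kepler's third law T² = 4π²r³/μ at r = 57640 km, T = 38.26 hours = 38.26 × 3600 s = 1.37736×10^5 s: μ = 4π²r³/T² = 3.98508×10^5 km³/s².
The Hohmann ellipse has a_t = (r₁ + r₂)/2 = 32386.5 km.
At r₁ the circular-orbit speed is v₁ = √(μ/r₁) = 7.475 km/s.
On the transfer ellipse at r₁, vis-viva equation gives v_p = √[μ(2/r₁ − 1/a_t)] = 9.972 km/s.
First burn Δv₁ = |v_p − v₁| = 2.497 km/s.
Circular speed at r₂: v₂ = √(μ/r₂) = 2.629 km/s.
Transfer-orbit speed at r₂: v_a = √[μ(2/r₂ − 1/a_t)] = 1.234 km/s.
Second burn Δv₂ = |v₂ − v_a| = 1.395 km/s.
Δv = Δv₁ + Δv₂ = 2.497 + 1.395 = 3.892 km/s.

Δv = 3.892 km/s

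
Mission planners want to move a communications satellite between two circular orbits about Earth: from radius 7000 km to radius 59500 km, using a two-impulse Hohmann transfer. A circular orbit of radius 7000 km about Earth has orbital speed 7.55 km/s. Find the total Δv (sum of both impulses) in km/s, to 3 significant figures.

From the circular-orbit relation v² = μ/r at r = 7000 km: μ = v²r = (7.55)² × 7000 = 3.99018×10^5 km³/s².
Transfer-ellipse semi-major axis a_t = (r₁ + r₂)/2 = (7000 + 59500)/2 = 33250 km.
At r₁ the circular-orbit speed is v₁ = √(μ/r₁) = 7.550 km/s.
On the transfer ellipse at r₁, vis-viva equation gives v_p = √[μ(2/r₁ − 1/a_t)] = 10.10 km/s.
First burn Δv₁ = |v_p − v₁| = 2.550 km/s.
Circular speed at r₂: v₂ = √(μ/r₂) = 2.5896 km/s.
Transfer-orbit speed at r₂: v_a = √[μ(2/r₂ − 1/a_t)] = 1.1882 km/s.
Second burn Δv₂ = |v₂ − v_a| = 1.401 km/s.
Total Δv = Δv₁ + Δv₂ = 3.951 km/s.

Δv = 3.95 km/s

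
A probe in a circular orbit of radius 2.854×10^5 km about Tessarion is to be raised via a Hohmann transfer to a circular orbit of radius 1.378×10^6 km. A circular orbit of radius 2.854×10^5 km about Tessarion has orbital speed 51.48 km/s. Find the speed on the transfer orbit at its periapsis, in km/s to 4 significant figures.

From the circular-orbit relation v² = μ/r at r = 2.854×10^5 km: μ = v²r = (51.48)² × 2.854×10^5 = 7.56364×10^8 km³/s².
Semi-major axis of the transfer orbit: a_t = (2.854×10^5 + 1.378×10^6)/2 = 8.317×10^5 km.
At periapsis, r = 2.854×10^5 km.
Vis-viva: v = √[μ(2/r − 1/a_t)] = √[7.56364×10^8 × (2/2.854×10^5 − 1/8.317×10^5)] = 66.26 km/s.

v = 66.26 km/s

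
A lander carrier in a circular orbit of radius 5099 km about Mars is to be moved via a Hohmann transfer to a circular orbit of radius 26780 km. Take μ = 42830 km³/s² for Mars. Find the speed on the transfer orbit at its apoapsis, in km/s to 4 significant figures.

Semi-major axis of the transfer orbit: a_t = (5099 + 26780)/2 = 15939.5 km.
The apoapsis of the transfer ellipse is at r = 26780 km.
From the vis-viva equation, v = √[μ(2/r − 1/a_t)] = 0.7153 km/s.

v = 0.7153 km/s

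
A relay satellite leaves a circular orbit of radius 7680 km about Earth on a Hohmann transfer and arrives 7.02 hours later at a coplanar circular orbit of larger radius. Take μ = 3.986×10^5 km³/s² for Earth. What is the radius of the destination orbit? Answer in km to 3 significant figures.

r₂ = 51400 km

Transfer time t = 7.02 hours = 25272 s, and t = π√(a_t³/μ).
So a_t = (μ t²/π²)^(1/3) = (3.986×10^5 × (25272)² / π²)^(1/3) = 29546 km.
Since a_t = (r₁ + r₂)/2, r₂ = 2a_t − r₁ = 2×29546 − 7680 = 51412 km.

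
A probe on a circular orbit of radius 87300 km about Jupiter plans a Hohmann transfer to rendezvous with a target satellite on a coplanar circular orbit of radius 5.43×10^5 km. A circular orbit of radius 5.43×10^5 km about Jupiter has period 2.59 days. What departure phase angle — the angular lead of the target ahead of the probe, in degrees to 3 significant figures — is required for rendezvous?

From Kepler's third law T² = 4π²r³/μ at r = 5.43×10^5 km, T = 2.59 days = 2.59 × 86400 s = 2.23776×10^5 s: μ = 4π²r³/T² = 1.26221×10^8 km³/s².
Semi-major axis of the transfer orbit: a_t = (87300 + 5.430×10^5)/2 = 3.1515×10^5 km.
Transfer time t = π√(a_t³/μ) = 49470 s.
The target's mean motion on its circular orbit is ω₂ = √(μ/r₂³) = 2.808×10^-5 rad/s.
Angle swept by the target during transfer: ω₂·t = 1.3891 rad = 79.59°.
Arrival is 180° from departure on the ellipse, so φ = 180° − 79.59° = 100°.

φ = 100°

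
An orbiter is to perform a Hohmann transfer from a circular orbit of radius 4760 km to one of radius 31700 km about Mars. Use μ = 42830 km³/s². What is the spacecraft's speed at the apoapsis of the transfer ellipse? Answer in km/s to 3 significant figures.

Transfer-ellipse semi-major axis a_t = (r₁ + r₂)/2 = (4760 + 31700)/2 = 18230 km.
At apoapsis, r = 31700 km.
From the vis-viva equation, v = √[μ(2/r − 1/a_t)] = 0.5940 km/s.

v = 0.594 km/s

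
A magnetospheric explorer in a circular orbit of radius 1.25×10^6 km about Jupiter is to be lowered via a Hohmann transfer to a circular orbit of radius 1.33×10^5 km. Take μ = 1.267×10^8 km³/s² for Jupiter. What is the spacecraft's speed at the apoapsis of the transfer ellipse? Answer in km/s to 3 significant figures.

v = 4.42 km/s

Transfer-ellipse semi-major axis a_t = (r₁ + r₂)/2 = (1.250×10^6 + 1.330×10^5)/2 = 6.915×10^5 km.
At apoapsis, r = 1.250×10^6 km.
Vis-viva: v = √[μ(2/r − 1/a_t)] = √[1.267×10^8 × (2/1.250×10^6 − 1/6.915×10^5)] = 4.415 km/s.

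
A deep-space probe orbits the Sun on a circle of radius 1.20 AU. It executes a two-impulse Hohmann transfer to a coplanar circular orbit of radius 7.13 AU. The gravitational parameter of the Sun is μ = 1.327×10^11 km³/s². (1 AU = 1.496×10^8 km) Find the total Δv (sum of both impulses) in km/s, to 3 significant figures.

In km: r₁ = 1.20 × 1.496×10^8 = 1.7952×10^8 km; r₂ = 7.13 × 1.496×10^8 = 1.066648×10^9 km.
Semi-major axis of the transfer orbit: a_t = (1.7952×10^8 + 1.066648×10^9)/2 = 6.23084×10^8 km.
Circular speed at r₁: v₁ = √(μ/r₁) = √(1.327×10^11/1.7952×10^8) = 27.188 km/s.
Transfer-orbit speed at r₁ (vis-viva): v_p = √[μ(2/r₁ − 1/a_t)] = 35.573 km/s.
First burn Δv₁ = |v_p − v₁| = 8.385 km/s.
At r₂, v₂ = √(μ/r₂) = 11.154 km/s.
Transfer-orbit speed at r₂: v_a = √[μ(2/r₂ − 1/a_t)] = 5.9870 km/s.
Second burn Δv₂ = |v₂ − v_a| = 5.167 km/s.
Total Δv = Δv₁ + Δv₂ = 13.55 km/s.

Δv = 13.6 km/s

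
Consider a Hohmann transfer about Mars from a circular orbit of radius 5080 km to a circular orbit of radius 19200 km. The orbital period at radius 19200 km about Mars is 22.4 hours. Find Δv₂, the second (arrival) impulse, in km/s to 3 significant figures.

From Kepler's third law T² = 4π²r³/μ at r = 19200 km, T = 22.4 hours = 22.4 × 3600 s = 80640 s: μ = 4π²r³/T² = 42969.7 km³/s².
The Hohmann ellipse has a_t = (r₁ + r₂)/2 = 12140 km.
On the circular orbit at r = 19200 km, v_c = √(μ/r) = 1.496 km/s.
Transfer-orbit speed at the same r (vis-viva, a = a_t): v_t = √[μ(2/r − 1/a_t)] = 0.9677 km/s.
Δv₂ = |v_t − v_c| = |0.9677 − 1.496| = 0.5283 km/s.

Δv₂ = 0.528 km/s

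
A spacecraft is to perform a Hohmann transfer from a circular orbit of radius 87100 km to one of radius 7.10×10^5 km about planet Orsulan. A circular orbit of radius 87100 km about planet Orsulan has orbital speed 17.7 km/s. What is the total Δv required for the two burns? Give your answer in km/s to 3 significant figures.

Δv = 9.23 km/s

From the circular-orbit relation v² = μ/r at r = 87100 km: μ = v²r = (17.7)² × 87100 = 2.72876×10^7 km³/s².
Semi-major axis of the transfer orbit: a_t = (87100 + 7.100×10^5)/2 = 3.9855×10^5 km.
At r₁ the circular-orbit speed is v₁ = √(μ/r₁) = 17.7000 km/s.
On the transfer ellipse at r₁, v² = μ(2/r − 1/a) gives v_p = √[μ(2/r₁ − 1/a_t)] = 23.6244 km/s.
First burn Δv₁ = |v_p − v₁| = 5.9244 km/s.
At r₂, v₂ = √(μ/r₂) = 6.19945 km/s.
Transfer-orbit speed at r₂: v_a = √[μ(2/r₂ − 1/a_t)] = 2.89815 km/s.
Second burn Δv₂ = |v₂ − v_a| = 3.3013 km/s.
Total Δv = Δv₁ + Δv₂ = 9.226 km/s.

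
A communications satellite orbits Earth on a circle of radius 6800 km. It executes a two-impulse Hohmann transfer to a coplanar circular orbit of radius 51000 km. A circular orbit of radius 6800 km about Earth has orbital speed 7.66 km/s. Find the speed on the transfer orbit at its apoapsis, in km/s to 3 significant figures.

From the circular-orbit relation v² = μ/r at r = 6800 km: μ = v²r = (7.66)² × 6800 = 3.98994×10^5 km³/s².
The Hohmann ellipse has a_t = (r₁ + r₂)/2 = 28900 km.
The apoapsis of the transfer ellipse is at r = 51000 km.
Applying v² = μ(2/r − 1/a_t): v = 1.357 km/s.

v = 1.36 km/s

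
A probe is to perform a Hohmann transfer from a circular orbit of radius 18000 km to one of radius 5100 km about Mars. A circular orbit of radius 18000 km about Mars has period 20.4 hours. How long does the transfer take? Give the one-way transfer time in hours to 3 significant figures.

t = 5.24 hours

From Kepler's third law T² = 4π²r³/μ at r = 18000 km, T = 20.4 hours = 20.4 × 3600 s = 73440 s: μ = 4π²r³/T² = 42688.6 km³/s².
Transfer-ellipse semi-major axis a_t = (r₁ + r₂)/2 = (18000 + 5100)/2 = 11550 km.
Transfer time t = π√(a_t³/μ) = π√((11550)³ / 42688.6) = 18870 s.
Converting: 18870 s ÷ 3600 s/hour = 5.24 hours.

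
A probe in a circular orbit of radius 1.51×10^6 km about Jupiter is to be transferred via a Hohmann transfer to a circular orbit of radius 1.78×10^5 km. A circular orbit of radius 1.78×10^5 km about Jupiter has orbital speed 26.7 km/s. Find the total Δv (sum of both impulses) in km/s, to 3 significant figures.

From the circular-orbit relation v² = μ/r at r = 1.78×10^5 km: μ = v²r = (26.7)² × 1.78×10^5 = 1.26894×10^8 km³/s².
Semi-major axis of the transfer orbit: a_t = (1.510×10^6 + 1.780×10^5)/2 = 8.440×10^5 km.
Circular speed at r₁: v₁ = √(μ/r₁) = √(1.26894×10^8/1.510×10^6) = 9.167 km/s.
On the transfer ellipse at r₁, vis-viva gives v_a = √[μ(2/r₁ − 1/a_t)] = 4.210 km/s.
First burn Δv₁ = |v_a − v₁| = 4.957 km/s.
Circular speed at r₂: v₂ = √(μ/r₂) = 26.700 km/s.
Transfer-orbit speed at r₂: v_p = √[μ(2/r₂ − 1/a_t)] = 35.713 km/s.
Second burn Δv₂ = |v₂ − v_p| = 9.013 km/s.
Δv = Δv₁ + Δv₂ = 4.957 + 9.013 = 13.97 km/s.

Δv = 14.0 km/s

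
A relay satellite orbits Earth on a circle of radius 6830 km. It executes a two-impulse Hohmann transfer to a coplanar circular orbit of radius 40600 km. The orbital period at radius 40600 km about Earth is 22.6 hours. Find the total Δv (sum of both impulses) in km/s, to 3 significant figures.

From Kepler's third law T² = 4π²r³/μ at r = 40600 km, T = 22.6 hours = 22.6 × 3600 s = 81360 s: μ = 4π²r³/T² = 3.99131×10^5 km³/s².
Transfer-ellipse semi-major axis a_t = (r₁ + r₂)/2 = (6830 + 40600)/2 = 23715 km.
At r₁ the circular-orbit speed is v₁ = √(μ/r₁) = 7.64447 km/s.
On the transfer ellipse at r₁, vis-viva equation gives v_p = √[μ(2/r₁ − 1/a_t)] = 10.0023 km/s.
First burn Δv₁ = |v_p − v₁| = 2.358 km/s.
At r₂, v₂ = √(μ/r₂) = 3.1354 km/s.
Transfer-orbit speed at r₂: v_a = √[μ(2/r₂ − 1/a_t)] = 1.6826 km/s.
Second burn Δv₂ = |v₂ − v_a| = 1.453 km/s.
Total Δv = Δv₁ + Δv₂ = 3.811 km/s.

Δv = 3.81 km/s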